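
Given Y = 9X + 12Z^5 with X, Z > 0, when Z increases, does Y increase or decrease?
Y increases

Taking the partial derivative:
∂Y/∂Z = 60Z^4

∂Y/∂Z = 60Z^4 > 0 (assuming positive values)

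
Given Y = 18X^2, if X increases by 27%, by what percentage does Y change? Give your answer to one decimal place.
61.3%

For Y = 18X^2:
If X → X(1 + 0.27)
Then Y → Y · (1 + 0.27)^2
     = Y · 1.6129

Percentage change = ((1 + 0.27)^2 − 1) × 100% ≈ 61.3%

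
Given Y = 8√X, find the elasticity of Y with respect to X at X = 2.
Elasticity = 1/2

Elasticity = (dY/dX) · (X/Y)

dY/dX = 4/√X
At X = 2: dY/dX = 2·√2, Y = 8·√2

Elasticity = (2·√2) · (2 / (8·√2)) = 1/2

Interpretation: for a small percentage change in X, the percentage change in Y is approximately 0.50 times as large.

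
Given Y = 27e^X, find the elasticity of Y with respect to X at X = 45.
Elasticity = 45

Elasticity = (dY/dX) · (X/Y)

dY/dX = 27·e^X
At X = 45: dY/dX = 27·e^45, Y = 27·e^45

Elasticity = (27·e^45) · (45 / (27·e^45)) = 45

Interpretation: for a small percentage change in X, the percentage change in Y is approximately 45.00 times as large.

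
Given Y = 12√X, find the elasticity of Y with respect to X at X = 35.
Elasticity = 1/2

Elasticity = (dY/dX) · (X/Y)

dY/dX = 6/√X
At X = 35: dY/dX = 6·√35/35, Y = 12·√35

Elasticity = (6·√35/35) · (35 / (12·√35)) = 1/2

Interpretation: for a small percentage change in X, the percentage change in Y is approximately 0.50 times as large.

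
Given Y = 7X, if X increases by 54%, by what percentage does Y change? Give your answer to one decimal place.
54.0%

For Y = 7X:
If X → X(1 + 0.54)
Then Y → Y · (1 + 0.54)^1
     = Y · 1.5400

Percentage change = ((1 + 0.54)^1 − 1) × 100% = 54.0%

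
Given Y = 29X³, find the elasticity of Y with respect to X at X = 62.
Elasticity = 3

Elasticity = (dY/dX) · (X/Y)

dY/dX = 87·X²
At X = 62: dY/dX = 334428, Y = 6911512

Elasticity = 334428 · (62 / 6911512) = 3

Interpretation: for a small percentage change in X, the percentage change in Y is approximately 3.00 times as large.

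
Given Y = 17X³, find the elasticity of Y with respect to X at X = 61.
Elasticity = 3

Elasticity = (dY/dX) · (X/Y)

dY/dX = 51·X²
At X = 61: dY/dX = 189771, Y = 3858677

Elasticity = 189771 · (61 / 3858677) = 3

Interpretation: for a small percentage change in X, the percentage change in Y is approximately 3.00 times as large.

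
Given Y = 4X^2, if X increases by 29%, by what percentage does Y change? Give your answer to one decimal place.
66.4%

For Y = 4X^2:
If X → X(1 + 0.29)
Then Y → Y · (1 + 0.29)^2
     = Y · 1.6641

Percentage change = ((1 + 0.29)^2 − 1) × 100% ≈ 66.4%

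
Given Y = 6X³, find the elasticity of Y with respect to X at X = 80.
Elasticity = 3

Elasticity = (dY/dX) · (X/Y)

dY/dX = 18·X²
At X = 80: dY/dX = 115200, Y = 3072000

Elasticity = 115200 · (80 / 3072000) = 3

Interpretation: for a small percentage change in X, the percentage change in Y is approximately 3.00 times as large.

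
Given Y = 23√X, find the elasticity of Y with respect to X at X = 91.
Elasticity = 1/2

Elasticity = (dY/dX) · (X/Y)

dY/dX = 23/(2·√X)
At X = 91: dY/dX = 23·√91/182, Y = 23·√91

Elasticity = (23·√91/182) · (91 / (23·√91)) = 1/2

Interpretation: for a small percentage change in X, the percentage change in Y is approximately 0.50 times as large.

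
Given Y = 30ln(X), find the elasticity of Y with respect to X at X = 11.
Elasticity = 1/ln(11) ≈ 0.4170

Elasticity = (dY/dX) · (X/Y)

dY/dX = 30/X
At X = 11: dY/dX = 30/11, Y = 30·ln(11)

Elasticity = (30/11) · (11 / (30·ln(11))) = 1/ln(11) ≈ 0.4170

Interpretation: for a small percentage change in X, the percentage change in Y is approximately 0.42 times as large.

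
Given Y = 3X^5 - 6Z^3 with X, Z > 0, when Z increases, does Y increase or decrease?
Y decreases

Taking the partial derivative:
∂Y/∂Z = -18Z^2

∂Y/∂Z = -18Z^2 < 0 (assuming positive values)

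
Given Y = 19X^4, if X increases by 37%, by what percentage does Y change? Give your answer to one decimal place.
252.3%

For Y = 19X^4:
If X → X(1 + 0.37)
Then Y → Y · (1 + 0.37)^4
     ≈ Y · 3.5228

Percentage change = ((1 + 0.37)^4 − 1) × 100% ≈ 252.3%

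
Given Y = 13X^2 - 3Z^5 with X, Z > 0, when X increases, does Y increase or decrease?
Y increases

Taking the partial derivative:
∂Y/∂X = 26X

∂Y/∂X = 26X > 0 (assuming positive values)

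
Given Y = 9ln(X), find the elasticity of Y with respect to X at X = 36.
Elasticity = 1/ln(36) ≈ 0.2791

Elasticity = (dY/dX) · (X/Y)

dY/dX = 9/X
At X = 36: dY/dX = 1/4, Y = 9·ln(36)

Elasticity = (1/4) · (36 / (9·ln(36))) = 1/ln(36) ≈ 0.2791

Interpretation: for a small percentage change in X, the percentage change in Y is approximately 0.28 times as large.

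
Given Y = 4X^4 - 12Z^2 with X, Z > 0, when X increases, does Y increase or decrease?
Y increases

Taking the partial derivative:
∂Y/∂X = 16X^3

∂Y/∂X = 16X^3 > 0 (assuming positive values)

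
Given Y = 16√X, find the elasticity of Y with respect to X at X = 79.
Elasticity = 1/2

Elasticity = (dY/dX) · (X/Y)

dY/dX = 8/√X
At X = 79: dY/dX = 8·√79/79, Y = 16·√79

Elasticity = (8·√79/79) · (79 / (16·√79)) = 1/2

Interpretation: for a small percentage change in X, the percentage change in Y is approximately 0.50 times as large.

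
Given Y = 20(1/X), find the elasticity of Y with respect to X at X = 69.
Elasticity = -1

Elasticity = (dY/dX) · (X/Y)

dY/dX = -20/X²
At X = 69: dY/dX = -20/4761, Y = 20/69

Elasticity = (-20/4761) · (69 / (20/69)) = -1

Interpretation: for a small percentage change in X, the percentage change in Y is approximately -1.00 times as large.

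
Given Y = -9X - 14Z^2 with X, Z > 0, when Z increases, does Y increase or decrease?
Y decreases

Taking the partial derivative:
∂Y/∂Z = -28Z

∂Y/∂Z = -28Z < 0 (assuming positive values)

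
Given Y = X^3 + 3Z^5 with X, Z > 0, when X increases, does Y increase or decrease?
Y increases

Taking the partial derivative:
∂Y/∂X = 3X^2

∂Y/∂X = 3X^2 > 0 (assuming positive values)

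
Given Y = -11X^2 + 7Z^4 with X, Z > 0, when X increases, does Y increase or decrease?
Y decreases

Taking the partial derivative:
∂Y/∂X = -22X

∂Y/∂X = -22X < 0 (assuming positive values)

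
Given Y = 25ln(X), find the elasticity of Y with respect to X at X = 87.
Elasticity = 1/ln(87) ≈ 0.2239

Elasticity = (dY/dX) · (X/Y)

dY/dX = 25/X
At X = 87: dY/dX = 25/87, Y = 25·ln(87)

Elasticity = (25/87) · (87 / (25·ln(87))) = 1/ln(87) ≈ 0.2239

Interpretation: for a small percentage change in X, the percentage change in Y is approximately 0.22 times as large.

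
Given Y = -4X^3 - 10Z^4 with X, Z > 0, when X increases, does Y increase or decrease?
Y decreases

Taking the partial derivative:
∂Y/∂X = -12X^2

∂Y/∂X = -12X^2 < 0 (assuming positive values)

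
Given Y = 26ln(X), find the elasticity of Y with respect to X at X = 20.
Elasticity = 1/ln(20) ≈ 0.3338

Elasticity = (dY/dX) · (X/Y)

dY/dX = 26/X
At X = 20: dY/dX = 13/10, Y = 26·ln(20)

Elasticity = (13/10) · (20 / (26·ln(20))) = 1/ln(20) ≈ 0.3338

Interpretation: for a small percentage change in X, the percentage change in Y is approximately 0.33 times as large.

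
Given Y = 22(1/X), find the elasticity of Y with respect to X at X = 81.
Elasticity = -1

Elasticity = (dY/dX) · (X/Y)

dY/dX = -22/X²
At X = 81: dY/dX = -22/6561, Y = 22/81

Elasticity = (-22/6561) · (81 / (22/81)) = -1

Interpretation: for a small percentage change in X, the percentage change in Y is approximately -1.00 times as large.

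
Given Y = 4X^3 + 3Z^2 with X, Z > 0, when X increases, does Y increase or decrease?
Y increases

Taking the partial derivative:
∂Y/∂X = 12X^2

∂Y/∂X = 12X^2 > 0 (assuming positive values)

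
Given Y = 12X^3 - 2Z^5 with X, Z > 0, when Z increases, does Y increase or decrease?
Y decreases

Taking the partial derivative:
∂Y/∂Z = -10Z^4

∂Y/∂Z = -10Z^4 < 0 (assuming positive values)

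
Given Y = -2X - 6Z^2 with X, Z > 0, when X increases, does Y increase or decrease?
Y decreases

Taking the partial derivative:
∂Y/∂X = -2

∂Y/∂X = -2 < 0 (assuming positive values)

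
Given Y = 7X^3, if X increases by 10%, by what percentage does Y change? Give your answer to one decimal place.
33.1%

For Y = 7X^3:
If X → X(1 + 0.1)
Then Y → Y · (1 + 0.1)^3
     = Y · 1.3310

Percentage change = ((1 + 0.1)^3 − 1) × 100% = 33.1%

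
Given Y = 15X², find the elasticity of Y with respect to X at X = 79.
Elasticity = 2

Elasticity = (dY/dX) · (X/Y)

dY/dX = 30·X
At X = 79: dY/dX = 2370, Y = 93615

Elasticity = 2370 · (79 / 93615) = 2

Interpretation: for a small percentage change in X, the percentage change in Y is approximately 2.00 times as large.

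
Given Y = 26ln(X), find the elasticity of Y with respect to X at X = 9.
Elasticity = 1/ln(9) ≈ 0.4551

Elasticity = (dY/dX) · (X/Y)

dY/dX = 26/X
At X = 9: dY/dX = 26/9, Y = 26·ln(9)

Elasticity = (26/9) · (9 / (26·ln(9))) = 1/ln(9) ≈ 0.4551

Interpretation: for a small percentage change in X, the percentage change in Y is approximately 0.46 times as large.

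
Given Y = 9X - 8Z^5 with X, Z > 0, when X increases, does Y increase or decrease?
Y increases

Taking the partial derivative:
∂Y/∂X = 9

∂Y/∂X = 9 > 0 (assuming positive values)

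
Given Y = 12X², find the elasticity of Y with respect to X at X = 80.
Elasticity = 2

Elasticity = (dY/dX) · (X/Y)

dY/dX = 24·X
At X = 80: dY/dX = 1920, Y = 76800

Elasticity = 1920 · (80 / 76800) = 2

Interpretation: for a small percentage change in X, the percentage change in Y is approximately 2.00 times as large.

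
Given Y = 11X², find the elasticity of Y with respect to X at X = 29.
Elasticity = 2

Elasticity = (dY/dX) · (X/Y)

dY/dX = 22·X
At X = 29: dY/dX = 638, Y = 9251

Elasticity = 638 · (29 / 9251) = 2

Interpretation: for a small percentage change in X, the percentage change in Y is approximately 2.00 times as large.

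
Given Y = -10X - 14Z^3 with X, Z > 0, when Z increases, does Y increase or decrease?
Y decreases

Taking the partial derivative:
∂Y/∂Z = -42Z^2

∂Y/∂Z = -42Z^2 < 0 (assuming positive values)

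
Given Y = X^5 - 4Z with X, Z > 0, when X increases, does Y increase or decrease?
Y increases

Taking the partial derivative:
∂Y/∂X = 5X^4

∂Y/∂X = 5X^4 > 0 (assuming positive values)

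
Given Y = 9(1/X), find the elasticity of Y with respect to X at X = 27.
Elasticity = -1

Elasticity = (dY/dX) · (X/Y)

dY/dX = -9/X²
At X = 27: dY/dX = -1/81, Y = 1/3

Elasticity = (-1/81) · (27 / (1/3)) = -1

Interpretation: for a small percentage change in X, the percentage change in Y is approximately -1.00 times as large.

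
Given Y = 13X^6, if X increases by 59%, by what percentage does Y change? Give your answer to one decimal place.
1515.8%

For Y = 13X^6:
If X → X(1 + 0.59)
Then Y → Y · (1 + 0.59)^6
     ≈ Y · 16.1578

Percentage change = ((1 + 0.59)^6 − 1) × 100% ≈ 1515.8%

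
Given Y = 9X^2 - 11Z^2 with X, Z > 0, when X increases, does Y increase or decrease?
Y increases

Taking the partial derivative:
∂Y/∂X = 18X

∂Y/∂X = 18X > 0 (assuming positive values)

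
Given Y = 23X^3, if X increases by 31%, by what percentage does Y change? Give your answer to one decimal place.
124.8%

For Y = 23X^3:
If X → X(1 + 0.31)
Then Y → Y · (1 + 0.31)^3
     ≈ Y · 2.2481

Percentage change = ((1 + 0.31)^3 − 1) × 100% ≈ 124.8%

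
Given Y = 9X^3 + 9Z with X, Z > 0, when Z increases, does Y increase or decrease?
Y increases

Taking the partial derivative:
∂Y/∂Z = 9

∂Y/∂Z = 9 > 0 (assuming positive values)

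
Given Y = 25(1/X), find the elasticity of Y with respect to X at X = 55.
Elasticity = -1

Elasticity = (dY/dX) · (X/Y)

dY/dX = -25/X²
At X = 55: dY/dX = -1/121, Y = 5/11

Elasticity = (-1/121) · (55 / (5/11)) = -1

Interpretation: for a small percentage change in X, the percentage change in Y is approximately -1.00 times as large.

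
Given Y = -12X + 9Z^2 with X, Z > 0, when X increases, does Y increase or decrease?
Y decreases

Taking the partial derivative:
∂Y/∂X = -12

∂Y/∂X = -12 < 0 (assuming positive values)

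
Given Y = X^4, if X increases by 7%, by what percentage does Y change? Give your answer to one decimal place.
31.1%

For Y = X^4:
If X → X(1 + 0.07)
Then Y → Y · (1 + 0.07)^4
     ≈ Y · 1.3108

Percentage change = ((1 + 0.07)^4 − 1) × 100% ≈ 31.1%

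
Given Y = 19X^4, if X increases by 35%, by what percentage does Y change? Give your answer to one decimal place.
232.2%

For Y = 19X^4:
If X → X(1 + 0.35)
Then Y → Y · (1 + 0.35)^4
     ≈ Y · 3.3215

Percentage change = ((1 + 0.35)^4 − 1) × 100% ≈ 232.2%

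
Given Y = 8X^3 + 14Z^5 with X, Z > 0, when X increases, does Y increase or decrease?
Y increases

Taking the partial derivative:
∂Y/∂X = 24X^2

∂Y/∂X = 24X^2 > 0 (assuming positive values)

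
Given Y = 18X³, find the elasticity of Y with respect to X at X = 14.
Elasticity = 3

Elasticity = (dY/dX) · (X/Y)

dY/dX = 54·X²
At X = 14: dY/dX = 10584, Y = 49392

Elasticity = 10584 · (14 / 49392) = 3

Interpretation: for a small percentage change in X, the percentage change in Y is approximately 3.00 times as large.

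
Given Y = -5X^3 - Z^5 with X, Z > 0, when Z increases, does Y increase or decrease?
Y decreases

Taking the partial derivative:
∂Y/∂Z = -5Z^4

∂Y/∂Z = -5Z^4 < 0 (assuming positive values)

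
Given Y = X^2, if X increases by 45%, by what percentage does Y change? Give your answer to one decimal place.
110.3%

For Y = X^2:
If X → X(1 + 0.45)
Then Y → Y · (1 + 0.45)^2
     = Y · 2.1025

Percentage change = ((1 + 0.45)^2 − 1) × 100% ≈ 110.3%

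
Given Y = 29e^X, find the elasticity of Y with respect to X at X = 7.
Elasticity = 7

Elasticity = (dY/dX) · (X/Y)

dY/dX = 29·e^X
At X = 7: dY/dX = 29·e^7, Y = 29·e^7

Elasticity = (29·e^7) · (7 / (29·e^7)) = 7

Interpretation: for a small percentage change in X, the percentage change in Y is approximately 7.00 times as large.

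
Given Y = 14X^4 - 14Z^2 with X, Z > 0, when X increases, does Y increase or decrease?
Y increases

Taking the partial derivative:
∂Y/∂X = 56X^3

∂Y/∂X = 56X^3 > 0 (assuming positive values)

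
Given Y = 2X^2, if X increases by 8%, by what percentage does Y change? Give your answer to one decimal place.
16.6%

For Y = 2X^2:
If X → X(1 + 0.08)
Then Y → Y · (1 + 0.08)^2
     = Y · 1.1664

Percentage change = ((1 + 0.08)^2 − 1) × 100% ≈ 16.6%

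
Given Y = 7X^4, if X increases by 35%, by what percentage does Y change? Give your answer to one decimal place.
232.2%

For Y = 7X^4:
If X → X(1 + 0.35)
Then Y → Y · (1 + 0.35)^4
     ≈ Y · 3.3215

Percentage change = ((1 + 0.35)^4 − 1) × 100% ≈ 232.2%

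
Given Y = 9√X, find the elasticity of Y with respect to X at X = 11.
Elasticity = 1/2

Elasticity = (dY/dX) · (X/Y)

dY/dX = 9/(2·√X)
At X = 11: dY/dX = 9·√11/22, Y = 9·√11

Elasticity = (9·√11/22) · (11 / (9·√11)) = 1/2

Interpretation: for a small percentage change in X, the percentage change in Y is approximately 0.50 times as large.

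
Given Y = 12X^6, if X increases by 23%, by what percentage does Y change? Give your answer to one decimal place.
246.3%

For Y = 12X^6:
If X → X(1 + 0.23)
Then Y → Y · (1 + 0.23)^6
     ≈ Y · 3.4628

Percentage change = ((1 + 0.23)^6 − 1) × 100% ≈ 246.3%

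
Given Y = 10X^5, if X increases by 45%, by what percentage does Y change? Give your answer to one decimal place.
541.0%

For Y = 10X^5:
If X → X(1 + 0.45)
Then Y → Y · (1 + 0.45)^5
     ≈ Y · 6.4097

Percentage change = ((1 + 0.45)^5 − 1) × 100% ≈ 541.0%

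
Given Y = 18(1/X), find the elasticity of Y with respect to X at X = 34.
Elasticity = -1

Elasticity = (dY/dX) · (X/Y)

dY/dX = -18/X²
At X = 34: dY/dX = -9/578, Y = 9/17

Elasticity = (-9/578) · (34 / (9/17)) = -1

Interpretation: for a small percentage change in X, the percentage change in Y is approximately -1.00 times as large.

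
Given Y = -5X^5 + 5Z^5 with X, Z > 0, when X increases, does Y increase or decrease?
Y decreases

Taking the partial derivative:
∂Y/∂X = -25X^4

∂Y/∂X = -25X^4 < 0 (assuming positive values)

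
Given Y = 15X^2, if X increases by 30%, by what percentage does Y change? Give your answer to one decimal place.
69.0%

For Y = 15X^2:
If X → X(1 + 0.3)
Then Y → Y · (1 + 0.3)^2
     = Y · 1.6900

Percentage change = ((1 + 0.3)^2 − 1) × 100% = 69.0%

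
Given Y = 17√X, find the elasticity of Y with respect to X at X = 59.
Elasticity = 1/2

Elasticity = (dY/dX) · (X/Y)

dY/dX = 17/(2·√X)
At X = 59: dY/dX = 17·√59/118, Y = 17·√59

Elasticity = (17·√59/118) · (59 / (17·√59)) = 1/2

Interpretation: for a small percentage change in X, the percentage change in Y is approximately 0.50 times as large.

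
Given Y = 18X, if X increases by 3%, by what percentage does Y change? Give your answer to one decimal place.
3.0%

For Y = 18X:
If X → X(1 + 0.03)
Then Y → Y · (1 + 0.03)^1
     = Y · 1.0300

Percentage change = ((1 + 0.03)^1 − 1) × 100% = 3.0%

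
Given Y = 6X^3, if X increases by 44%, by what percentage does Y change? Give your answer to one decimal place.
198.6%

For Y = 6X^3:
If X → X(1 + 0.44)
Then Y → Y · (1 + 0.44)^3
     ≈ Y · 2.9860

Percentage change = ((1 + 0.44)^3 − 1) × 100% ≈ 198.6%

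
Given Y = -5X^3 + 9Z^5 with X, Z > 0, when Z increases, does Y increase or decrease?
Y increases

Taking the partial derivative:
∂Y/∂Z = 45Z^4

∂Y/∂Z = 45Z^4 > 0 (assuming positive values)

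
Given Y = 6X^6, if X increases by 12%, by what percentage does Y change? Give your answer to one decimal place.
97.4%

For Y = 6X^6:
If X → X(1 + 0.12)
Then Y → Y · (1 + 0.12)^6
     ≈ Y · 1.9738

Percentage change = ((1 + 0.12)^6 − 1) × 100% ≈ 97.4%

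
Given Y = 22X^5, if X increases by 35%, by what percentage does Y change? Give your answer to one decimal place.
348.4%

For Y = 22X^5:
If X → X(1 + 0.35)
Then Y → Y · (1 + 0.35)^5
     ≈ Y · 4.4840

Percentage change = ((1 + 0.35)^5 − 1) × 100% ≈ 348.4%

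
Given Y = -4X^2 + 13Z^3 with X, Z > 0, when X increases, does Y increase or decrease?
Y decreases

Taking the partial derivative:
∂Y/∂X = -8X

∂Y/∂X = -8X < 0 (assuming positive values)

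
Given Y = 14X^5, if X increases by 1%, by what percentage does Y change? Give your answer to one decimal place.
5.1%

For Y = 14X^5:
If X → X(1 + 0.01)
Then Y → Y · (1 + 0.01)^5
     ≈ Y · 1.0510

Percentage change = ((1 + 0.01)^5 − 1) × 100% ≈ 5.1%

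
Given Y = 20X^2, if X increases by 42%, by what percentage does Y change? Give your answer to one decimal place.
101.6%

For Y = 20X^2:
If X → X(1 + 0.42)
Then Y → Y · (1 + 0.42)^2
     = Y · 2.0164

Percentage change = ((1 + 0.42)^2 − 1) × 100% ≈ 101.6%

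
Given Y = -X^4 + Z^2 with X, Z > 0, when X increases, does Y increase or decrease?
Y decreases

Taking the partial derivative:
∂Y/∂X = -4X^3

∂Y/∂X = -4X^3 < 0 (assuming positive values)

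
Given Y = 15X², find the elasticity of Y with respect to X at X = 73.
Elasticity = 2

Elasticity = (dY/dX) · (X/Y)

dY/dX = 30·X
At X = 73: dY/dX = 2190, Y = 79935

Elasticity = 2190 · (73 / 79935) = 2

Interpretation: for a small percentage change in X, the percentage change in Y is approximately 2.00 times as large.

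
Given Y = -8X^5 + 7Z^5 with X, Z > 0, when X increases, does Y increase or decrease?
Y decreases

Taking the partial derivative:
∂Y/∂X = -40X^4

∂Y/∂X = -40X^4 < 0 (assuming positive values)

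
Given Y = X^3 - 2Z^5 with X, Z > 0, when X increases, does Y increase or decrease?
Y increases

Taking the partial derivative:
∂Y/∂X = 3X^2

∂Y/∂X = 3X^2 > 0 (assuming positive values)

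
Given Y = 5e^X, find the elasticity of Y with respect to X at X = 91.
Elasticity = 91

Elasticity = (dY/dX) · (X/Y)

dY/dX = 5·e^X
At X = 91: dY/dX = 5·e^91, Y = 5·e^91

Elasticity = (5·e^91) · (91 / (5·e^91)) = 91

Interpretation: for a small percentage change in X, the percentage change in Y is approximately 91.00 times as large.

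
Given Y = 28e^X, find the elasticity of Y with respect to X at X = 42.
Elasticity = 42

Elasticity = (dY/dX) · (X/Y)

dY/dX = 28·e^X
At X = 42: dY/dX = 28·e^42, Y = 28·e^42

Elasticity = (28·e^42) · (42 / (28·e^42)) = 42

Interpretation: for a small percentage change in X, the percentage change in Y is approximately 42.00 times as large.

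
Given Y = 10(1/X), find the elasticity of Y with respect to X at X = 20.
Elasticity = -1

Elasticity = (dY/dX) · (X/Y)

dY/dX = -10/X²
At X = 20: dY/dX = -1/40, Y = 1/2

Elasticity = (-1/40) · (20 / (1/2)) = -1

Interpretation: for a small percentage change in X, the percentage change in Y is approximately -1.00 times as large.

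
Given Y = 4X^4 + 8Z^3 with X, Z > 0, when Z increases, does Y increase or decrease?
Y increases

Taking the partial derivative:
∂Y/∂Z = 24Z^2

∂Y/∂Z = 24Z^2 > 0 (assuming positive values)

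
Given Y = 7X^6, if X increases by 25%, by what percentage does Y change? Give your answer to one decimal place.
281.5%

For Y = 7X^6:
If X → X(1 + 0.25)
Then Y → Y · (1 + 0.25)^6
     ≈ Y · 3.8147

Percentage change = ((1 + 0.25)^6 − 1) × 100% ≈ 281.5%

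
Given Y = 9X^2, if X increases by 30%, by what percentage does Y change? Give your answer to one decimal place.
69.0%

For Y = 9X^2:
If X → X(1 + 0.3)
Then Y → Y · (1 + 0.3)^2
     = Y · 1.6900

Percentage change = ((1 + 0.3)^2 − 1) × 100% = 69.0%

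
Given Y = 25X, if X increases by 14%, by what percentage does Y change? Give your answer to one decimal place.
14.0%

For Y = 25X:
If X → X(1 + 0.14)
Then Y → Y · (1 + 0.14)^1
     = Y · 1.1400

Percentage change = ((1 + 0.14)^1 − 1) × 100% = 14.0%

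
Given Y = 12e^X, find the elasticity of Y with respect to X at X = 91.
Elasticity = 91

Elasticity = (dY/dX) · (X/Y)

dY/dX = 12·e^X
At X = 91: dY/dX = 12·e^91, Y = 12·e^91

Elasticity = (12·e^91) · (91 / (12·e^91)) = 91

Interpretation: for a small percentage change in X, the percentage change in Y is approximately 91.00 times as large.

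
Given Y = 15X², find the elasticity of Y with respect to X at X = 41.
Elasticity = 2

Elasticity = (dY/dX) · (X/Y)

dY/dX = 30·X
At X = 41: dY/dX = 1230, Y = 25215

Elasticity = 1230 · (41 / 25215) = 2

Interpretation: for a small percentage change in X, the percentage change in Y is approximately 2.00 times as large.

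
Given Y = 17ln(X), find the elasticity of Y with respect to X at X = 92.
Elasticity = 1/ln(92) ≈ 0.2212

Elasticity = (dY/dX) · (X/Y)

dY/dX = 17/X
At X = 92: dY/dX = 17/92, Y = 17·ln(92)

Elasticity = (17/92) · (92 / (17·ln(92))) = 1/ln(92) ≈ 0.2212

Interpretation: for a small percentage change in X, the percentage change in Y is approximately 0.22 times as large.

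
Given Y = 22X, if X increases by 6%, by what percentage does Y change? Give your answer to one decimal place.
6.0%

For Y = 22X:
If X → X(1 + 0.06)
Then Y → Y · (1 + 0.06)^1
     = Y · 1.0600

Percentage change = ((1 + 0.06)^1 − 1) × 100% = 6.0%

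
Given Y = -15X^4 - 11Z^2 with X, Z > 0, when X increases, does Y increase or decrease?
Y decreases

Taking the partial derivative:
∂Y/∂X = -60X^3

∂Y/∂X = -60X^3 < 0 (assuming positive values)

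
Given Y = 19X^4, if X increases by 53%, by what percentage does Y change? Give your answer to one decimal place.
448.0%

For Y = 19X^4:
If X → X(1 + 0.53)
Then Y → Y · (1 + 0.53)^4
     ≈ Y · 5.4798

Percentage change = ((1 + 0.53)^4 − 1) × 100% ≈ 448.0%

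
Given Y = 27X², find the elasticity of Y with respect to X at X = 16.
Elasticity = 2

Elasticity = (dY/dX) · (X/Y)

dY/dX = 54·X
At X = 16: dY/dX = 864, Y = 6912

Elasticity = 864 · (16 / 6912) = 2

Interpretation: for a small percentage change in X, the percentage change in Y is approximately 2.00 times as large.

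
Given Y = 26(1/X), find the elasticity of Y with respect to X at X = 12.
Elasticity = -1

Elasticity = (dY/dX) · (X/Y)

dY/dX = -26/X²
At X = 12: dY/dX = -13/72, Y = 13/6

Elasticity = (-13/72) · (12 / (13/6)) = -1

Interpretation: for a small percentage change in X, the percentage change in Y is approximately -1.00 times as large.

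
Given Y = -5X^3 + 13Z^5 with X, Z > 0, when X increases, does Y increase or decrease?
Y decreases

Taking the partial derivative:
∂Y/∂X = -15X^2

∂Y/∂X = -15X^2 < 0 (assuming positive values)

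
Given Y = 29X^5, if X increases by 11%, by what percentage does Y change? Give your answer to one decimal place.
68.5%

For Y = 29X^5:
If X → X(1 + 0.11)
Then Y → Y · (1 + 0.11)^5
     ≈ Y · 1.6851

Percentage change = ((1 + 0.11)^5 − 1) × 100% ≈ 68.5%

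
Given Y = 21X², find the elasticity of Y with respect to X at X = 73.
Elasticity = 2

Elasticity = (dY/dX) · (X/Y)

dY/dX = 42·X
At X = 73: dY/dX = 3066, Y = 111909

Elasticity = 3066 · (73 / 111909) = 2

Interpretation: for a small percentage change in X, the percentage change in Y is approximately 2.00 times as large.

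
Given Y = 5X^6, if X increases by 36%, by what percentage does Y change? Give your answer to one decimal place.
532.8%

For Y = 5X^6:
If X → X(1 + 0.36)
Then Y → Y · (1 + 0.36)^6
     ≈ Y · 6.3275

Percentage change = ((1 + 0.36)^6 − 1) × 100% ≈ 532.8%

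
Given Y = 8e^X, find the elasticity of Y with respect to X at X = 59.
Elasticity = 59

Elasticity = (dY/dX) · (X/Y)

dY/dX = 8·e^X
At X = 59: dY/dX = 8·e^59, Y = 8·e^59

Elasticity = (8·e^59) · (59 / (8·e^59)) = 59

Interpretation: for a small percentage change in X, the percentage change in Y is approximately 59.00 times as large.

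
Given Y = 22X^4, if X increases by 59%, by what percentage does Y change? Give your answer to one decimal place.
539.1%

For Y = 22X^4:
If X → X(1 + 0.59)
Then Y → Y · (1 + 0.59)^4
     ≈ Y · 6.3913

Percentage change = ((1 + 0.59)^4 − 1) × 100% ≈ 539.1%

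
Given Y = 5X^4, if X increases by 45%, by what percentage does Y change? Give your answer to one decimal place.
342.1%

For Y = 5X^4:
If X → X(1 + 0.45)
Then Y → Y · (1 + 0.45)^4
     ≈ Y · 4.4205

Percentage change = ((1 + 0.45)^4 − 1) × 100% ≈ 342.1%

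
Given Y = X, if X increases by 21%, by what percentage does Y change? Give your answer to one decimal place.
21.0%

For Y = X:
If X → X(1 + 0.21)
Then Y → Y · (1 + 0.21)^1
     = Y · 1.2100

Percentage change = ((1 + 0.21)^1 − 1) × 100% = 21.0%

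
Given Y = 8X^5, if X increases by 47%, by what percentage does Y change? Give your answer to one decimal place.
586.4%

For Y = 8X^5:
If X → X(1 + 0.47)
Then Y → Y · (1 + 0.47)^5
     ≈ Y · 6.8641

Percentage change = ((1 + 0.47)^5 − 1) × 100% ≈ 586.4%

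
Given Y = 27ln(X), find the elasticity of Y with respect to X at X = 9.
Elasticity = 1/ln(9) ≈ 0.4551

Elasticity = (dY/dX) · (X/Y)

dY/dX = 27/X
At X = 9: dY/dX = 3, Y = 27·ln(9)

Elasticity = 3 · (9 / (27·ln(9))) = 1/ln(9) ≈ 0.4551

Interpretation: for a small percentage change in X, the percentage change in Y is approximately 0.46 times as large.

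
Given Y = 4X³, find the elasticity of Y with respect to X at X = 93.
Elasticity = 3

Elasticity = (dY/dX) · (X/Y)

dY/dX = 12·X²
At X = 93: dY/dX = 103788, Y = 3217428

Elasticity = 103788 · (93 / 3217428) = 3

Interpretation: for a small percentage change in X, the percentage change in Y is approximately 3.00 times as large.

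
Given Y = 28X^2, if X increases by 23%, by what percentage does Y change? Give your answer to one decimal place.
51.3%

For Y = 28X^2:
If X → X(1 + 0.23)
Then Y → Y · (1 + 0.23)^2
     = Y · 1.5129

Percentage change = ((1 + 0.23)^2 − 1) × 100% ≈ 51.3%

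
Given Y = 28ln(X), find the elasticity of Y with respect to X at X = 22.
Elasticity = 1/ln(22) ≈ 0.3235

Elasticity = (dY/dX) · (X/Y)

dY/dX = 28/X
At X = 22: dY/dX = 14/11, Y = 28·ln(22)

Elasticity = (14/11) · (22 / (28·ln(22))) = 1/ln(22) ≈ 0.3235

Interpretation: for a small percentage change in X, the percentage change in Y is approximately 0.32 times as large.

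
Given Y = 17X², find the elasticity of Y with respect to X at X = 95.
Elasticity = 2

Elasticity = (dY/dX) · (X/Y)

dY/dX = 34·X
At X = 95: dY/dX = 3230, Y = 153425

Elasticity = 3230 · (95 / 153425) = 2

Interpretation: for a small percentage change in X, the percentage change in Y is approximately 2.00 times as large.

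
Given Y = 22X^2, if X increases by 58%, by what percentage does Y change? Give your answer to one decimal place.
149.6%

For Y = 22X^2:
If X → X(1 + 0.58)
Then Y → Y · (1 + 0.58)^2
     = Y · 2.4964

Percentage change = ((1 + 0.58)^2 − 1) × 100% ≈ 149.6%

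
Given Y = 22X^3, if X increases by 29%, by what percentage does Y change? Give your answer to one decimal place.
114.7%

For Y = 22X^3:
If X → X(1 + 0.29)
Then Y → Y · (1 + 0.29)^3
     ≈ Y · 2.1467

Percentage change = ((1 + 0.29)^3 − 1) × 100% ≈ 114.7%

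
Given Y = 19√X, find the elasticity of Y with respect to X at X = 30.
Elasticity = 1/2

Elasticity = (dY/dX) · (X/Y)

dY/dX = 19/(2·√X)
At X = 30: dY/dX = 19·√30/60, Y = 19·√30

Elasticity = (19·√30/60) · (30 / (19·√30)) = 1/2

Interpretation: for a small percentage change in X, the percentage change in Y is approximately 0.50 times as large.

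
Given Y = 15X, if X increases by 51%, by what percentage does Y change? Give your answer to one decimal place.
51.0%

For Y = 15X:
If X → X(1 + 0.51)
Then Y → Y · (1 + 0.51)^1
     = Y · 1.5100

Percentage change = ((1 + 0.51)^1 − 1) × 100% = 51.0%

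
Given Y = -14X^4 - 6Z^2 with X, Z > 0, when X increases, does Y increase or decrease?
Y decreases

Taking the partial derivative:
∂Y/∂X = -56X^3

∂Y/∂X = -56X^3 < 0 (assuming positive values)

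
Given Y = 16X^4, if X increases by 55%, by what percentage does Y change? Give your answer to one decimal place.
477.2%

For Y = 16X^4:
If X → X(1 + 0.55)
Then Y → Y · (1 + 0.55)^4
     ≈ Y · 5.7720

Percentage change = ((1 + 0.55)^4 − 1) × 100% ≈ 477.2%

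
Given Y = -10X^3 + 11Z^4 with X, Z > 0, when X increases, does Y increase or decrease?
Y decreases

Taking the partial derivative:
∂Y/∂X = -30X^2

∂Y/∂X = -30X^2 < 0 (assuming positive values)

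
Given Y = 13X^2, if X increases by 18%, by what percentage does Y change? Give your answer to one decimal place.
39.2%

For Y = 13X^2:
If X → X(1 + 0.18)
Then Y → Y · (1 + 0.18)^2
     = Y · 1.3924

Percentage change = ((1 + 0.18)^2 − 1) × 100% ≈ 39.2%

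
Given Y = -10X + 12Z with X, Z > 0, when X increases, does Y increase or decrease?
Y decreases

Taking the partial derivative:
∂Y/∂X = -10

∂Y/∂X = -10 < 0 (assuming positive values)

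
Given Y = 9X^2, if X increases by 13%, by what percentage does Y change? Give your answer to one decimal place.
27.7%

For Y = 9X^2:
If X → X(1 + 0.13)
Then Y → Y · (1 + 0.13)^2
     = Y · 1.2769

Percentage change = ((1 + 0.13)^2 − 1) × 100% ≈ 27.7%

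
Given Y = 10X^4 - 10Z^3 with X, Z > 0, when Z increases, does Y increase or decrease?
Y decreases

Taking the partial derivative:
∂Y/∂Z = -30Z^2

∂Y/∂Z = -30Z^2 < 0 (assuming positive values)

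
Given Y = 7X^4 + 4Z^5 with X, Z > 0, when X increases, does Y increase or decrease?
Y increases

Taking the partial derivative:
∂Y/∂X = 28X^3

∂Y/∂X = 28X^3 > 0 (assuming positive values)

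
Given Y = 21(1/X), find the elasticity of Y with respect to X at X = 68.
Elasticity = -1

Elasticity = (dY/dX) · (X/Y)

dY/dX = -21/X²
At X = 68: dY/dX = -21/4624, Y = 21/68

Elasticity = (-21/4624) · (68 / (21/68)) = -1

Interpretation: for a small percentage change in X, the percentage change in Y is approximately -1.00 times as large.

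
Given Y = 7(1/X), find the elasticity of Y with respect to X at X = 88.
Elasticity = -1

Elasticity = (dY/dX) · (X/Y)

dY/dX = -7/X²
At X = 88: dY/dX = -7/7744, Y = 7/88

Elasticity = (-7/7744) · (88 / (7/88)) = -1

Interpretation: for a small percentage change in X, the percentage change in Y is approximately -1.00 times as large.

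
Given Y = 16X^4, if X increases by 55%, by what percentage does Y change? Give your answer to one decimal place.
477.2%

For Y = 16X^4:
If X → X(1 + 0.55)
Then Y → Y · (1 + 0.55)^4
     ≈ Y · 5.7720

Percentage change = ((1 + 0.55)^4 − 1) × 100% ≈ 477.2%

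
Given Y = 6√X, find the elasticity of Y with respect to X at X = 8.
Elasticity = 1/2

Elasticity = (dY/dX) · (X/Y)

dY/dX = 3/√X
At X = 8: dY/dX = 3·√2/4, Y = 12·√2

Elasticity = (3·√2/4) · (8 / (12·√2)) = 1/2

Interpretation: for a small percentage change in X, the percentage change in Y is approximately 0.50 times as large.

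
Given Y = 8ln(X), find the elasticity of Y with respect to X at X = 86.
Elasticity = 1/ln(86) ≈ 0.2245

Elasticity = (dY/dX) · (X/Y)

dY/dX = 8/X
At X = 86: dY/dX = 4/43, Y = 8·ln(86)

Elasticity = (4/43) · (86 / (8·ln(86))) = 1/ln(86) ≈ 0.2245

Interpretation: for a small percentage change in X, the percentage change in Y is approximately 0.22 times as large.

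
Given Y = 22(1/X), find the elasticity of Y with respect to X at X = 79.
Elasticity = -1

Elasticity = (dY/dX) · (X/Y)

dY/dX = -22/X²
At X = 79: dY/dX = -22/6241, Y = 22/79

Elasticity = (-22/6241) · (79 / (22/79)) = -1

Interpretation: for a small percentage change in X, the percentage change in Y is approximately -1.00 times as large.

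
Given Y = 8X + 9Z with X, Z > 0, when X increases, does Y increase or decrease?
Y increases

Taking the partial derivative:
∂Y/∂X = 8

∂Y/∂X = 8 > 0 (assuming positive values)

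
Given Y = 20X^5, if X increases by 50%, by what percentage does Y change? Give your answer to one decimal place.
659.4%

For Y = 20X^5:
If X → X(1 + 0.5)
Then Y → Y · (1 + 0.5)^5
     ≈ Y · 7.5938

Percentage change = ((1 + 0.5)^5 − 1) × 100% ≈ 659.4%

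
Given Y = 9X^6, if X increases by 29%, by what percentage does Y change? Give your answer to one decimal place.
360.8%

For Y = 9X^6:
If X → X(1 + 0.29)
Then Y → Y · (1 + 0.29)^6
     ≈ Y · 4.6083

Percentage change = ((1 + 0.29)^6 − 1) × 100% ≈ 360.8%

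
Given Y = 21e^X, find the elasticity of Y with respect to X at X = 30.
Elasticity = 30

Elasticity = (dY/dX) · (X/Y)

dY/dX = 21·e^X
At X = 30: dY/dX = 21·e^30, Y = 21·e^30

Elasticity = (21·e^30) · (30 / (21·e^30)) = 30

Interpretation: for a small percentage change in X, the percentage change in Y is approximately 30.00 times as large.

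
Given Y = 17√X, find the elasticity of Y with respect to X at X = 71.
Elasticity = 1/2

Elasticity = (dY/dX) · (X/Y)

dY/dX = 17/(2·√X)
At X = 71: dY/dX = 17·√71/142, Y = 17·√71

Elasticity = (17·√71/142) · (71 / (17·√71)) = 1/2

Interpretation: for a small percentage change in X, the percentage change in Y is approximately 0.50 times as large.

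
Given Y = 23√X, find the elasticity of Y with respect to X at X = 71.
Elasticity = 1/2

Elasticity = (dY/dX) · (X/Y)

dY/dX = 23/(2·√X)
At X = 71: dY/dX = 23·√71/142, Y = 23·√71

Elasticity = (23·√71/142) · (71 / (23·√71)) = 1/2

Interpretation: for a small percentage change in X, the percentage change in Y is approximately 0.50 times as large.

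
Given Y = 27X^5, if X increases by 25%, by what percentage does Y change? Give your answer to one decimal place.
205.2%

For Y = 27X^5:
If X → X(1 + 0.25)
Then Y → Y · (1 + 0.25)^5
     ≈ Y · 3.0518

Percentage change = ((1 + 0.25)^5 − 1) × 100% ≈ 205.2%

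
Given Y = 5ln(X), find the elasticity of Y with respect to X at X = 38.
Elasticity = 1/ln(38) ≈ 0.2749

Elasticity = (dY/dX) · (X/Y)

dY/dX = 5/X
At X = 38: dY/dX = 5/38, Y = 5·ln(38)

Elasticity = (5/38) · (38 / (5·ln(38))) = 1/ln(38) ≈ 0.2749

Interpretation: for a small percentage change in X, the percentage change in Y is approximately 0.27 times as large.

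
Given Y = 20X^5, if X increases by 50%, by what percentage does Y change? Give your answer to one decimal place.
659.4%

For Y = 20X^5:
If X → X(1 + 0.5)
Then Y → Y · (1 + 0.5)^5
     ≈ Y · 7.5938

Percentage change = ((1 + 0.5)^5 − 1) × 100% ≈ 659.4%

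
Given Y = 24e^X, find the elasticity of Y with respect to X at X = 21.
Elasticity = 21

Elasticity = (dY/dX) · (X/Y)

dY/dX = 24·e^X
At X = 21: dY/dX = 24·e^21, Y = 24·e^21

Elasticity = (24·e^21) · (21 / (24·e^21)) = 21

Interpretation: for a small percentage change in X, the percentage change in Y is approximately 21.00 times as large.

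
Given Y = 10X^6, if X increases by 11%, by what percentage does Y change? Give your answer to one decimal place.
87.0%

For Y = 10X^6:
If X → X(1 + 0.11)
Then Y → Y · (1 + 0.11)^6
     ≈ Y · 1.8704

Percentage change = ((1 + 0.11)^6 − 1) × 100% ≈ 87.0%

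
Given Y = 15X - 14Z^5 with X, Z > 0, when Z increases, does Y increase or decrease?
Y decreases

Taking the partial derivative:
∂Y/∂Z = -70Z^4

∂Y/∂Z = -70Z^4 < 0 (assuming positive values)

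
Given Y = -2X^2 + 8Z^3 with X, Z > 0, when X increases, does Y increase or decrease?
Y decreases

Taking the partial derivative:
∂Y/∂X = -4X

∂Y/∂X = -4X < 0 (assuming positive values)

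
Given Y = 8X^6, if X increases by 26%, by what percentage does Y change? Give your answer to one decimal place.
300.2%

For Y = 8X^6:
If X → X(1 + 0.26)
Then Y → Y · (1 + 0.26)^6
     ≈ Y · 4.0015

Percentage change = ((1 + 0.26)^6 − 1) × 100% ≈ 300.2%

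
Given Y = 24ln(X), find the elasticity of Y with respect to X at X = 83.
Elasticity = 1/ln(83) ≈ 0.2263

Elasticity = (dY/dX) · (X/Y)

dY/dX = 24/X
At X = 83: dY/dX = 24/83, Y = 24·ln(83)

Elasticity = (24/83) · (83 / (24·ln(83))) = 1/ln(83) ≈ 0.2263

Interpretation: for a small percentage change in X, the percentage change in Y is approximately 0.23 times as large.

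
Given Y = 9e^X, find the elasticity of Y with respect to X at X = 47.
Elasticity = 47

Elasticity = (dY/dX) · (X/Y)

dY/dX = 9·e^X
At X = 47: dY/dX = 9·e^47, Y = 9·e^47

Elasticity = (9·e^47) · (47 / (9·e^47)) = 47

Interpretation: for a small percentage change in X, the percentage change in Y is approximately 47.00 times as large.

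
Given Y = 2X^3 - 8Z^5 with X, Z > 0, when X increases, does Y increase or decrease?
Y increases

Taking the partial derivative:
∂Y/∂X = 6X^2

∂Y/∂X = 6X^2 > 0 (assuming positive values)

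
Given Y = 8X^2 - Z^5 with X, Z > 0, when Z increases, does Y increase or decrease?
Y decreases

Taking the partial derivative:
∂Y/∂Z = -5Z^4

∂Y/∂Z = -5Z^4 < 0 (assuming positive values)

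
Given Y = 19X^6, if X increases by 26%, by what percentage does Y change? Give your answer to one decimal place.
300.2%

For Y = 19X^6:
If X → X(1 + 0.26)
Then Y → Y · (1 + 0.26)^6
     ≈ Y · 4.0015

Percentage change = ((1 + 0.26)^6 − 1) × 100% ≈ 300.2%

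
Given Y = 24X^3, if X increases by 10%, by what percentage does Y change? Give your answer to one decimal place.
33.1%

For Y = 24X^3:
If X → X(1 + 0.1)
Then Y → Y · (1 + 0.1)^3
     = Y · 1.3310

Percentage change = ((1 + 0.1)^3 − 1) × 100% = 33.1%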